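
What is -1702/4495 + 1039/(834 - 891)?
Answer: -4767319/256215 ≈ -18.607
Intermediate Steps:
-1702/4495 + 1039/(834 - 891) = -1702*1/4495 + 1039/(-57) = -1702/4495 + 1039*(-1/57) = -1702/4495 - 1039/57 = -4767319/256215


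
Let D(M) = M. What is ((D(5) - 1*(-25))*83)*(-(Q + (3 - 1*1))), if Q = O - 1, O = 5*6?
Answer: -77190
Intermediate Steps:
O = 30
Q = 29 (Q = 30 - 1 = 29)
((D(5) - 1*(-25))*83)*(-(Q + (3 - 1*1))) = ((5 - 1*(-25))*83)*(-(29 + (3 - 1*1))) = ((5 + 25)*83)*(-(29 + (3 - 1))) = (30*83)*(-(29 + 2)) = 2490*(-1*31) = 2490*(-31) = -77190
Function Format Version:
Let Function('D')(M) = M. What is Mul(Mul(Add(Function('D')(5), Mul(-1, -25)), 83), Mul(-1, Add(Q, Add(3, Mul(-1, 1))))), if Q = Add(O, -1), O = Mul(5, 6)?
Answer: -77190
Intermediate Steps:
O = 30
Q = 29 (Q = Add(30, -1) = 29)
Mul(Mul(Add(Function('D')(5), Mul(-1, -25)), 83), Mul(-1, Add(Q, Add(3, Mul(-1, 1))))) = Mul(Mul(Add(5, Mul(-1, -25)), 83), Mul(-1, Add(29, Add(3, Mul(-1, 1))))) = Mul(Mul(Add(5, 25), 83), Mul(-1, Add(29, Add(3, -1)))) = Mul(Mul(30, 83), Mul(-1, Add(29, 2))) = Mul(2490, Mul(-1, 31)) = Mul(2490, -31) = -77190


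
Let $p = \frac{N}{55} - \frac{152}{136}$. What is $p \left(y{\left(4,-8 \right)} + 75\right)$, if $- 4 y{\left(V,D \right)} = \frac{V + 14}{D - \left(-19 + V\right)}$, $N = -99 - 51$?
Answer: $- \frac{748479}{2618} \approx -285.9$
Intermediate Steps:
$N = -150$ ($N = -99 - 51 = -150$)
$y{\left(V,D \right)} = - \frac{14 + V}{4 \left(19 + D - V\right)}$ ($y{\left(V,D \right)} = - \frac{\left(V + 14\right) \frac{1}{D - \left(-19 + V\right)}}{4} = - \frac{\left(14 + V\right) \frac{1}{19 + D - V}}{4} = - \frac{\frac{1}{19 + D - V} \left(14 + V\right)}{4} = - \frac{14 + V}{4 \left(19 + D - V\right)}$)
$p = - \frac{719}{187}$ ($p = - \frac{150}{55} - \frac{152}{136} = \left(-150\right) \frac{1}{55} - \frac{19}{17} = - \frac{30}{11} - \frac{19}{17} = - \frac{719}{187} \approx -3.8449$)
$p \left(y{\left(4,-8 \right)} + 75\right) = - \frac{719 \left(\frac{-14 - 4}{4 \left(19 - 8 - 4\right)} + 75\right)}{187} = - \frac{719 \left(\frac{1}{4} \cdot \frac{1}{7} \left(-18\right) + 75\right)}{187} = - \frac{719 \left(- \frac{9}{14} + 75\right)}{187} = \left(- \frac{719}{187}\right) \frac{1041}{14} = - \frac{748479}{2618}$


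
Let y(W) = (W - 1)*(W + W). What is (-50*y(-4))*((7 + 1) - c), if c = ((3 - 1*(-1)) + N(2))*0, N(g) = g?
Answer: -16000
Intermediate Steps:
y(W) = 2*W*(-1 + W) (y(W) = (-1 + W)*(2*W) = 2*W*(-1 + W))
c = 0 (c = ((3 - 1*(-1)) + 2)*0 = ((3 + 1) + 2)*0 = (4 + 2)*0 = 6*0 = 0)
(-50*y(-4))*((7 + 1) - c) = (-100*(-4)*(-1 - 4))*((7 + 1) - 1*0) = (-100*(-4)*(-5))*(8 + 0) = -50*40*8 = -2000*8 = -16000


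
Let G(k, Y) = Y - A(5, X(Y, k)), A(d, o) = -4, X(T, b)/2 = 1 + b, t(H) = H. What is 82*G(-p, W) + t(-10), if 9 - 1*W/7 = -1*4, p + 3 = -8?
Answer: 7780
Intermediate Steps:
p = -11 (p = -3 - 8 = -11)
X(T, b) = 2 + 2*b (X(T, b) = 2*(1 + b) = 2 + 2*b)
W = 91 (W = 63 - (-7)*4 = 63 - 7*(-4) = 63 + 28 = 91)
G(k, Y) = 4 + Y (G(k, Y) = Y - 1*(-4) = Y + 4 = 4 + Y)
82*G(-p, W) + t(-10) = 82*(4 + 91) - 10 = 82*95 - 10 = 7790 - 10 = 7780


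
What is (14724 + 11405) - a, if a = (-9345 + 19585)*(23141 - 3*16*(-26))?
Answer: -249717231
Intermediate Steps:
a = 249743360 (a = 10240*(23141 - 48*(-26)) = 10240*(23141 + 1248) = 10240*24389 = 249743360)
(14724 + 11405) - a = (14724 + 11405) - 1*249743360 = 26129 - 249743360 = -249717231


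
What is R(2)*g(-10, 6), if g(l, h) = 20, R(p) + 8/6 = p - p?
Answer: -80/3 ≈ -26.667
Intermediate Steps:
R(p) = -4/3 (R(p) = -4/3 + (p - p) = -4/3 + 0 = -4/3)
R(2)*g(-10, 6) = -4/3*20 = -80/3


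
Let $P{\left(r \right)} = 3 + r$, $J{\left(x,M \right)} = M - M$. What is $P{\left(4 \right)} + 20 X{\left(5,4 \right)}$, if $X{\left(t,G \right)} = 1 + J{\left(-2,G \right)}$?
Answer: $27$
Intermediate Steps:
$J{\left(x,M \right)} = 0$
$X{\left(t,G \right)} = 1$ ($X{\left(t,G \right)} = 1 + 0 = 1$)
$P{\left(4 \right)} + 20 X{\left(5,4 \right)} = \left(3 + 4\right) + 20 \cdot 1 = 7 + 20 = 27$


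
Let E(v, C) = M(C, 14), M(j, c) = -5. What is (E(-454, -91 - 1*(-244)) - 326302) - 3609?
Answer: -329916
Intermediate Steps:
E(v, C) = -5
(E(-454, -91 - 1*(-244)) - 326302) - 3609 = (-5 - 326302) - 3609 = -326307 - 3609 = -329916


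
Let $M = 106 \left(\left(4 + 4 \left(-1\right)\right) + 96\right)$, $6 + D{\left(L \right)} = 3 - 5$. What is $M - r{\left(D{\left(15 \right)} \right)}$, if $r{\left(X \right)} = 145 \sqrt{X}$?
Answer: $10176 - 290 i \sqrt{2} \approx 10176.0 - 410.12 i$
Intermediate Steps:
$D{\left(L \right)} = -8$ ($D{\left(L \right)} = -6 + \left(3 - 5\right) = -6 - 2 = -8$)
$M = 10176$ ($M = 106 \left(\left(4 - 4\right) + 96\right) = 106 \left(0 + 96\right) = 106 \cdot 96 = 10176$)
$M - r{\left(D{\left(15 \right)} \right)} = 10176 - 145 \sqrt{-8} = 10176 - 145 \cdot 2 i \sqrt{2} = 10176 - 290 i \sqrt{2}$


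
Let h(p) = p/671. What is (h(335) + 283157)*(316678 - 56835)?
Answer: 49369827526926/671 ≈ 7.3576e+10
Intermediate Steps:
h(p) = p/671 (h(p) = p*(1/671) = p/671)
(h(335) + 283157)*(316678 - 56835) = ((1/671)*335 + 283157)*(316678 - 56835) = (335/671 + 283157)*259843 = (189998682/671)*259843 = 49369827526926/671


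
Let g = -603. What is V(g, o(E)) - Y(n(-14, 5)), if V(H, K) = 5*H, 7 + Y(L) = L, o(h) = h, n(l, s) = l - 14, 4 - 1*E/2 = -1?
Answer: -2980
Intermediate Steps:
E = 10 (E = 8 - 2*(-1) = 8 + 2 = 10)
n(l, s) = -14 + l
Y(L) = -7 + L
V(g, o(E)) - Y(n(-14, 5)) = 5*(-603) - (-7 + (-14 - 14)) = -3015 - (-7 - 28) = -3015 - 1*(-35) = -3015 + 35 = -2980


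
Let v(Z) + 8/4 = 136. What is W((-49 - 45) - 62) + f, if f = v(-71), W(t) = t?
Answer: -22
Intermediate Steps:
v(Z) = 134 (v(Z) = -2 + 136 = 134)
f = 134
W((-49 - 45) - 62) + f = ((-49 - 45) - 62) + 134 = (-94 - 62) + 134 = -156 + 134 = -22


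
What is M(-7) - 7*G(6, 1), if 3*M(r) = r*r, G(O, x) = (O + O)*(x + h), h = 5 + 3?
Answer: -2219/3 ≈ -739.67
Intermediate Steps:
h = 8
G(O, x) = 2*O*(8 + x) (G(O, x) = (O + O)*(x + 8) = (2*O)*(8 + x) = 2*O*(8 + x))
M(r) = r²/3 (M(r) = (r*r)/3 = r²/3)
M(-7) - 7*G(6, 1) = (⅓)*(-7)² - 14*6*(8 + 1) = (⅓)*49 - 14*6*9 = 49/3 - 7*108 = 49/3 - 756 = -2219/3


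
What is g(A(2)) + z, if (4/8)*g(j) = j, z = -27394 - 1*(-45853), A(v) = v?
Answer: 18463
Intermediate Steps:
z = 18459 (z = -27394 + 45853 = 18459)
g(j) = 2*j
g(A(2)) + z = 2*2 + 18459 = 4 + 18459 = 18463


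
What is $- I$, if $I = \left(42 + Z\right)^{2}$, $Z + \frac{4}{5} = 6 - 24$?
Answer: $- \frac{13456}{25} \approx -538.24$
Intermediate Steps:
$Z = - \frac{94}{5}$ ($Z = - \frac{4}{5} + \left(6 - 24\right) = - \frac{4}{5} - 18 = - \frac{94}{5} \approx -18.8$)
$I = \frac{13456}{25}$ ($I = \left(42 - \frac{94}{5}\right)^{2} = \left(\frac{116}{5}\right)^{2} = \frac{13456}{25} \approx 538.24$)
$- I = \left(-1\right) \frac{13456}{25} = - \frac{13456}{25}$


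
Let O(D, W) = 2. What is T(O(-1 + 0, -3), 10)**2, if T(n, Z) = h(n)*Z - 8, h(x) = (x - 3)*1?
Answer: 324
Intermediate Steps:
h(x) = -3 + x (h(x) = (-3 + x)*1 = -3 + x)
T(n, Z) = -8 + Z*(-3 + n) (T(n, Z) = (-3 + n)*Z - 8 = Z*(-3 + n) - 8 = -8 + Z*(-3 + n))
T(O(-1 + 0, -3), 10)**2 = (-8 + 10*(-3 + 2))**2 = (-8 + 10*(-1))**2 = (-8 - 10)**2 = (-18)**2 = 324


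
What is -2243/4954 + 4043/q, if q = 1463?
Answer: 16747513/7247702 ≈ 2.3107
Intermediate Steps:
-2243/4954 + 4043/q = -2243/4954 + 4043/1463 = 16747513/7247702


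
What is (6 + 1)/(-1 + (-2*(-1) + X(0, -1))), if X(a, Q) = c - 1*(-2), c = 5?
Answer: 7/8 ≈ 0.87500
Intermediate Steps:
X(a, Q) = 7 (X(a, Q) = 5 - 1*(-2) = 5 + 2 = 7)
(6 + 1)/(-1 + (-2*(-1) + X(0, -1))) = (6 + 1)/(-1 + (-2*(-1) + 7)) = 7/(-1 + (2 + 7)) = 7/(-1 + 9) = 7/8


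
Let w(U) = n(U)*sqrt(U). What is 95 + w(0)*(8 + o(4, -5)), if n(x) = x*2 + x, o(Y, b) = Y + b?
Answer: 95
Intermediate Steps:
n(x) = 3*x (n(x) = 2*x + x = 3*x)
w(U) = 3*U**(3/2) (w(U) = (3*U)*sqrt(U) = 3*U**(3/2))
95 + w(0)*(8 + o(4, -5)) = 95 + (3*0**(3/2))*(8 + (4 - 5)) = 95 + (3*0)*(8 - 1) = 95 + 0*7 = 95 + 0 = 95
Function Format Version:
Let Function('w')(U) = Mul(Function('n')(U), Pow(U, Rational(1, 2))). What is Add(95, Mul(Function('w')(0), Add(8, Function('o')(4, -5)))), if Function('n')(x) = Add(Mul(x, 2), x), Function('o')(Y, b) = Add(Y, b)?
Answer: 95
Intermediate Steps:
Function('n')(x) = Mul(3, x) (Function('n')(x) = Add(Mul(2, x), x) = Mul(3, x))
Function('w')(U) = Mul(3, Pow(U, Rational(3, 2))) (Function('w')(U) = Mul(Mul(3, U), Pow(U, Rational(1, 2))) = Mul(3, Pow(U, Rational(3, 2))))
Add(95, Mul(Function('w')(0), Add(8, Function('o')(4, -5)))) = Add(95, Mul(Mul(3, Pow(0, Rational(3, 2))), Add(8, Add(4, -5)))) = Add(95, Mul(Mul(3, 0), Add(8, -1))) = Add(95, Mul(0, 7)) = Add(95, 0) = 95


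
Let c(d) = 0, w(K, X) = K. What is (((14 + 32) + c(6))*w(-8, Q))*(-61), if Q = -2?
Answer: 22448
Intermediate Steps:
(((14 + 32) + c(6))*w(-8, Q))*(-61) = (((14 + 32) + 0)*(-8))*(-61) = ((46 + 0)*(-8))*(-61) = (46*(-8))*(-61) = -368*(-61) = 22448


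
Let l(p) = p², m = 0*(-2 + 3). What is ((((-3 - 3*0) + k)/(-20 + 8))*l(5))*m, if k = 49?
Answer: 0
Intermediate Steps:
m = 0 (m = 0*1 = 0)
((((-3 - 3*0) + k)/(-20 + 8))*l(5))*m = ((((-3 - 3*0) + 49)/(-20 + 8))*5²)*0 = ((((-3 + 0) + 49)/(-12))*25)*0 = (((-3 + 49)*(-1/12))*25)*0 = ((46*(-1/12))*25)*0 = -23/6*25*0 = -575/6*0 = 0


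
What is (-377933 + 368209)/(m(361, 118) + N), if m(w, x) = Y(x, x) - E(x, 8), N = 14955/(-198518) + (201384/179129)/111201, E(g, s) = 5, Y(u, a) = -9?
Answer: 12817348145798915576/18552891459776797 ≈ 690.85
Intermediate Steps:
N = -99284503669761/1318114782579074 (N = 14955*(-1/198518) + (201384*(1/179129))*(1/111201) = -14955/198518 + (201384/179129)*(1/111201) = -14955/198518 + 67128/6639774643 = -99284503669761/1318114782579074 ≈ -0.075323)
m(w, x) = -14 (m(w, x) = -9 - 1*5 = -9 - 5 = -14)
(-377933 + 368209)/(m(361, 118) + N) = (-377933 + 368209)/(-14 - 99284503669761/1318114782579074) = -9724/(-18552891459776797/1318114782579074) = -9724*(-1318114782579074/18552891459776797) = 12817348145798915576/18552891459776797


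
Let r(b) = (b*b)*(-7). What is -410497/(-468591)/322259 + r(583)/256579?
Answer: -359280809341997624/38745396208896951 ≈ -9.2729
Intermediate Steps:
r(b) = -7*b**2 (r(b) = b**2*(-7) = -7*b**2)
-410497/(-468591)/322259 + r(583)/256579 = -410497/(-468591)/322259 - 7*583**2/256579 = -410497*(-1/468591)*(1/322259) - 7*339889*(1/256579) = (410497/468591)*(1/322259) - 2379223*1/256579 = 410497/151007667069 - 2379223/256579 = -359280809341997624/38745396208896951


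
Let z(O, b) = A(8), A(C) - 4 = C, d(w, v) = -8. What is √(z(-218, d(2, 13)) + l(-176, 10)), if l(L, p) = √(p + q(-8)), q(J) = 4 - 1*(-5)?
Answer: √(12 + √19) ≈ 4.0446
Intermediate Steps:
q(J) = 9 (q(J) = 4 + 5 = 9)
l(L, p) = √(9 + p) (l(L, p) = √(p + 9) = √(9 + p))
A(C) = 4 + C
z(O, b) = 12 (z(O, b) = 4 + 8 = 12)
√(z(-218, d(2, 13)) + l(-176, 10)) = √(12 + √(9 + 10)) = √(12 + √19)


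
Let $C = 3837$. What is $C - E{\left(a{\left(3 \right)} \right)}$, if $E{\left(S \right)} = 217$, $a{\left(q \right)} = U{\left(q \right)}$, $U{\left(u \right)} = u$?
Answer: $3620$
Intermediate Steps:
$a{\left(q \right)} = q$
$C - E{\left(a{\left(3 \right)} \right)} = 3837 - 217 = 3620$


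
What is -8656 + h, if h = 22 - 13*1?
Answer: -8647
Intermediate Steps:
h = 9 (h = 22 - 13 = 9)
-8656 + h = -8656 + 9 = -8647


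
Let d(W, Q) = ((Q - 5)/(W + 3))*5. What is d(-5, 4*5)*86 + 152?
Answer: -3073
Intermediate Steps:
d(W, Q) = 5*(-5 + Q)/(3 + W) (d(W, Q) = ((-5 + Q)/(3 + W))*5 = 5*(-5 + Q)/(3 + W))
d(-5, 4*5)*86 + 152 = (5*(-5 + 4*5)/(3 - 5))*86 + 152 = (5*(-5 + 20)/(-2))*86 + 152 = (5*(-½)*15)*86 + 152 = -75/2*86 + 152 = -3225 + 152 = -3073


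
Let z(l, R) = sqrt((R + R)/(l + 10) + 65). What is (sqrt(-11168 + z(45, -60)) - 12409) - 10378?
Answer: -22787 + I*sqrt(1351328 - 11*sqrt(7601))/11 ≈ -22787.0 + 105.64*I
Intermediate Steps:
z(l, R) = sqrt(65 + 2*R/(10 + l)) (z(l, R) = sqrt((2*R)/(10 + l) + 65) = sqrt(2*R/(10 + l) + 65) = sqrt(65 + 2*R/(10 + l)))
(sqrt(-11168 + z(45, -60)) - 12409) - 10378 = (sqrt(-11168 + sqrt((650 + 2*(-60) + 65*45)/(10 + 45))) - 12409) - 10378 = (sqrt(-11168 + sqrt((650 - 120 + 2925)/55)) - 12409) - 10378 = (sqrt(-11168 + sqrt((1/55)*3455)) - 12409) - 10378 = (sqrt(-11168 + sqrt(691/11)) - 12409) - 10378 = (sqrt(-11168 + sqrt(7601)/11) - 12409) - 10378 = (-12409 + sqrt(-11168 + sqrt(7601)/11)) - 10378 = -22787 + sqrt(-11168 + sqrt(7601)/11)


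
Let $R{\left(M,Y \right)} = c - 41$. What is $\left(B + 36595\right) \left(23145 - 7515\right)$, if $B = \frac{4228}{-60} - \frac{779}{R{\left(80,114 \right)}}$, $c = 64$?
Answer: $\frac{13118028718}{23} \approx 5.7035 \cdot 10^{8}$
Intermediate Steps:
$R{\left(M,Y \right)} = 23$ ($R{\left(M,Y \right)} = 64 - 41 = 23$)
$B = - \frac{35996}{345}$ ($B = \frac{4228}{-60} - \frac{779}{23} = 4228 \left(- \frac{1}{60}\right) - \frac{779}{23} = - \frac{1057}{15} - \frac{779}{23} = - \frac{35996}{345} \approx -104.34$)
$\left(B + 36595\right) \left(23145 - 7515\right) = \left(- \frac{35996}{345} + 36595\right) \left(23145 - 7515\right) = \frac{12589279}{345} \cdot 15630 = \frac{13118028718}{23}$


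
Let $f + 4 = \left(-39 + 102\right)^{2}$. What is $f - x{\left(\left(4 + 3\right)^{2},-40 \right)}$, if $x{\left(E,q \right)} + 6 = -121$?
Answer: $4092$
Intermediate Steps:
$x{\left(E,q \right)} = -127$ ($x{\left(E,q \right)} = -6 - 121 = -127$)
$f = 3965$ ($f = -4 + \left(-39 + 102\right)^{2} = -4 + 63^{2} = -4 + 3969 = 3965$)
$f - x{\left(\left(4 + 3\right)^{2},-40 \right)} = 3965 - -127 = 3965 + 127 = 4092$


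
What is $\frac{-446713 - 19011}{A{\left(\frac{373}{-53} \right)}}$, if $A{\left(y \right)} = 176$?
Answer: $- \frac{116431}{44} \approx -2646.2$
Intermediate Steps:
$\frac{-446713 - 19011}{A{\left(\frac{373}{-53} \right)}} = \frac{-446713 - 19011}{176} = \left(-465724\right) \frac{1}{176} = - \frac{116431}{44}$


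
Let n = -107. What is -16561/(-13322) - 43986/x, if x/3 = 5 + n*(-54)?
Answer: -99554901/77041126 ≈ -1.2922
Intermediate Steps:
x = 17349 (x = 3*(5 - 107*(-54)) = 3*(5 + 5778) = 3*5783 = 17349)
-16561/(-13322) - 43986/x = -16561/(-13322) - 43986/17349 = -16561*(-1/13322) - 43986*1/17349 = 16561/13322 - 14662/5783 = -99554901/77041126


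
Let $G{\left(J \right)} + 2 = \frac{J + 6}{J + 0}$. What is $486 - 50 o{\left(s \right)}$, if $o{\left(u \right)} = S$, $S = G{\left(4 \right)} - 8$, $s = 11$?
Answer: $861$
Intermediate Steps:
$G{\left(J \right)} = -2 + \frac{6 + J}{J}$ ($G{\left(J \right)} = -2 + \frac{J + 6}{J + 0} = -2 + \frac{6 + J}{J}$)
$S = - \frac{15}{2}$ ($S = \frac{6 - 4}{4} - 8 = \frac{1}{4} \cdot 2 - 8 = \frac{1}{2} - 8 = - \frac{15}{2} \approx -7.5$)
$o{\left(u \right)} = - \frac{15}{2}$
$486 - 50 o{\left(s \right)} = 486 - -375 = 486 + 375 = 861$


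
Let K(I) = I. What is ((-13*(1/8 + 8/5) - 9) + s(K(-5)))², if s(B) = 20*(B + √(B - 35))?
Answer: 2036049/1600 - 10514*I*√10 ≈ 1272.5 - 33248.0*I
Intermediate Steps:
s(B) = 20*B + 20*√(-35 + B) (s(B) = 20*(B + √(-35 + B)) = 20*B + 20*√(-35 + B))
((-13*(1/8 + 8/5) - 9) + s(K(-5)))² = ((-13*(1/8 + 8/5) - 9) + (20*(-5) + 20*√(-35 - 5)))² = ((-13*(1*(⅛) + 8*(⅕)) - 9) + (-100 + 20*√(-40)))² = ((-13*(⅛ + 8/5) - 9) + (-100 + 20*(2*I*√10)))² = ((-13*69/40 - 9) + (-100 + 40*I*√10))² = ((-897/40 - 9) + (-100 + 40*I*√10))² = (-1257/40 + (-100 + 40*I*√10))² = (-5257/40 + 40*I*√10)²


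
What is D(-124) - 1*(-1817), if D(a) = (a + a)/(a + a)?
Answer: 1818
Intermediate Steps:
D(a) = 1 (D(a) = (2*a)/((2*a)) = (2*a)*(1/(2*a)) = 1)
D(-124) - 1*(-1817) = 1 - 1*(-1817) = 1 + 1817 = 1818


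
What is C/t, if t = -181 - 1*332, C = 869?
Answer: -869/513 ≈ -1.6940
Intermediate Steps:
t = -513 (t = -181 - 332 = -513)
C/t = 869/(-513) = 869*(-1/513) = -869/513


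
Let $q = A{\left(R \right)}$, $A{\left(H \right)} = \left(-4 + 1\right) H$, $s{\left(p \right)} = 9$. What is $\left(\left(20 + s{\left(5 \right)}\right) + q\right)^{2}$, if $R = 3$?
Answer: $400$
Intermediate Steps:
$A{\left(H \right)} = - 3 H$
$q = -9$ ($q = \left(-3\right) 3 = -9$)
$\left(\left(20 + s{\left(5 \right)}\right) + q\right)^{2} = \left(\left(20 + 9\right) - 9\right)^{2} = \left(29 - 9\right)^{2} = 20^{2} = 400$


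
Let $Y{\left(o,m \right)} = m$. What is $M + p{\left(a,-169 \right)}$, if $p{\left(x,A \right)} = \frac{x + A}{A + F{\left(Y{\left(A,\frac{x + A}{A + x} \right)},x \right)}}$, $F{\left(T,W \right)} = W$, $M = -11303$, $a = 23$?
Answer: $-11302$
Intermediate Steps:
$p{\left(x,A \right)} = 1$ ($p{\left(x,A \right)} = \frac{x + A}{A + x} = \frac{A + x}{A + x} = 1$)
$M + p{\left(a,-169 \right)} = -11303 + 1 = -11302$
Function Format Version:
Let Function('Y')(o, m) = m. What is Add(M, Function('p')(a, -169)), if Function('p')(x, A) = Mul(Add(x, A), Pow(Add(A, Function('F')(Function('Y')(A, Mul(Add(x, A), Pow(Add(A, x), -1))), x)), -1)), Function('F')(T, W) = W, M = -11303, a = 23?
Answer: -11302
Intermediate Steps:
Function('p')(x, A) = 1 (Function('p')(x, A) = Mul(Add(x, A), Pow(Add(A, x), -1)) = Mul(Add(A, x), Pow(Add(A, x), -1)) = 1)
Add(M, Function('p')(a, -169)) = Add(-11303, 1) = -11302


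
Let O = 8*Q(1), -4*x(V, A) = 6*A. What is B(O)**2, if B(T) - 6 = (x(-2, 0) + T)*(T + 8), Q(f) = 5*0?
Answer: 36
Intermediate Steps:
x(V, A) = -3*A/2
Q(f) = 0
O = 0 (O = 8*0 = 0)
B(T) = 6 + T*(8 + T) (B(T) = 6 + (-3/2*0 + T)*(T + 8) = 6 + (0 + T)*(8 + T) = 6 + T*(8 + T))
B(O)**2 = (6 + 0**2 + 8*0)**2 = (6 + 0 + 0)**2 = 6**2 = 36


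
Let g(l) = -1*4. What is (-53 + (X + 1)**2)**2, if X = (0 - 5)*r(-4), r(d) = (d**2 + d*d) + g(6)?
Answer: 371255824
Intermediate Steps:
g(l) = -4
r(d) = -4 + 2*d**2 (r(d) = (d**2 + d*d) - 4 = (d**2 + d**2) - 4 = 2*d**2 - 4 = -4 + 2*d**2)
X = -140 (X = (0 - 5)*(-4 + 2*(-4)**2) = -5*(-4 + 2*16) = -5*(-4 + 32) = -5*28 = -140)
(-53 + (X + 1)**2)**2 = (-53 + (-140 + 1)**2)**2 = (-53 + (-139)**2)**2 = (-53 + 19321)**2 = 19268**2 = 371255824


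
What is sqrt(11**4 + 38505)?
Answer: sqrt(53146) ≈ 230.53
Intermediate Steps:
sqrt(11**4 + 38505) = sqrt(14641 + 38505) = sqrt(53146)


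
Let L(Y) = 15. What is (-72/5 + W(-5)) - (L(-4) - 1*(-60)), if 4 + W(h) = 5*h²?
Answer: 158/5 ≈ 31.600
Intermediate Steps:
W(h) = -4 + 5*h²
(-72/5 + W(-5)) - (L(-4) - 1*(-60)) = (-72/5 + (-4 + 5*(-5)²)) - (15 - 1*(-60)) = (-72/5 + (-4 + 5*25)) - (15 + 60) = (-8*9/5 + (-4 + 125)) - 1*75 = (-72/5 + 121) - 75 = 533/5 - 75 = 158/5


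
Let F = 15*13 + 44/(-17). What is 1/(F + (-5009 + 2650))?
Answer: -17/36832 ≈ -0.00046156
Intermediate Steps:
F = 3271/17 (F = 195 + 44*(-1/17) = 195 - 44/17 = 3271/17 ≈ 192.41)
1/(F + (-5009 + 2650)) = 1/(3271/17 + (-5009 + 2650)) = 1/(3271/17 - 2359) = 1/(-36832/17) = -17/36832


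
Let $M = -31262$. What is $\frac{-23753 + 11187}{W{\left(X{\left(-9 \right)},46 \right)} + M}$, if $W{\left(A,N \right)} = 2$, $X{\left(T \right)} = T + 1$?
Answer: $\frac{6283}{15630} \approx 0.40198$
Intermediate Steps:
$X{\left(T \right)} = 1 + T$
$\frac{-23753 + 11187}{W{\left(X{\left(-9 \right)},46 \right)} + M} = \frac{-23753 + 11187}{2 - 31262} = - \frac{12566}{-31260} = \left(-12566\right) \left(- \frac{1}{31260}\right) = \frac{6283}{15630}$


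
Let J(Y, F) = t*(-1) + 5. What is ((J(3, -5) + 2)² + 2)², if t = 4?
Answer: 121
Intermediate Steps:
J(Y, F) = 1 (J(Y, F) = 4*(-1) + 5 = -4 + 5 = 1)
((J(3, -5) + 2)² + 2)² = ((1 + 2)² + 2)² = (3² + 2)² = (9 + 2)² = 11² = 121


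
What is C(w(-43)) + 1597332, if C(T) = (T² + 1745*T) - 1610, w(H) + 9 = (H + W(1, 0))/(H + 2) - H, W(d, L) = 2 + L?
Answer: 1658022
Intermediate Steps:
w(H) = -8 - H (w(H) = -9 + ((H + (2 + 0))/(H + 2) - H) = -9 + ((H + 2)/(2 + H) - H) = -9 + ((2 + H)/(2 + H) - H) = -9 + (1 - H) = -8 - H)
C(T) = -1610 + T² + 1745*T
C(w(-43)) + 1597332 = (-1610 + (-8 - 1*(-43))² + 1745*(-8 - 1*(-43))) + 1597332 = (-1610 + (-8 + 43)² + 1745*(-8 + 43)) + 1597332 = (-1610 + 35² + 1745*35) + 1597332 = (-1610 + 1225 + 61075) + 1597332 = 60690 + 1597332 = 1658022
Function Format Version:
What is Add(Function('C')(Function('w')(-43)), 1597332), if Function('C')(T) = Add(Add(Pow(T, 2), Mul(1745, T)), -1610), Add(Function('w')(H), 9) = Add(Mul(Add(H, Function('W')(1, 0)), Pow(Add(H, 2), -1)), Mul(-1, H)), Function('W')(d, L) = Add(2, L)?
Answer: 1658022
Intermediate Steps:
Function('w')(H) = Add(-8, Mul(-1, H)) (Function('w')(H) = Add(-9, Add(Mul(Add(H, Add(2, 0)), Pow(Add(H, 2), -1)), Mul(-1, H))) = Add(-9, Add(Mul(Add(H, 2), Pow(Add(2, H), -1)), Mul(-1, H))) = Add(-9, Add(Mul(Add(2, H), Pow(Add(2, H), -1)), Mul(-1, H))) = Add(-9, Add(1, Mul(-1, H))) = Add(-8, Mul(-1, H)))
Function('C')(T) = Add(-1610, Pow(T, 2), Mul(1745, T))
Add(Function('C')(Function('w')(-43)), 1597332) = Add(Add(-1610, Pow(Add(-8, Mul(-1, -43)), 2), Mul(1745, Add(-8, Mul(-1, -43)))), 1597332) = Add(Add(-1610, Pow(Add(-8, 43), 2), Mul(1745, Add(-8, 43))), 1597332) = Add(Add(-1610, Pow(35, 2), Mul(1745, 35)), 1597332) = Add(Add(-1610, 1225, 61075), 1597332) = Add(60690, 1597332) = 1658022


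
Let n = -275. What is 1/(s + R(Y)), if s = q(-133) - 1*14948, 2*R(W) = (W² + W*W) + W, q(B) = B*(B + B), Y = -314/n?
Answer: 75625/1545160521 ≈ 4.8943e-5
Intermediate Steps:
Y = 314/275 (Y = -314/(-275) = -314*(-1/275) = 314/275 ≈ 1.1418)
q(B) = 2*B² (q(B) = B*(2*B) = 2*B²)
R(W) = W² + W/2 (R(W) = ((W² + W*W) + W)/2 = ((W² + W²) + W)/2 = (2*W² + W)/2 = (W + 2*W²)/2 = W² + W/2)
s = 20430 (s = 2*(-133)² - 1*14948 = 2*17689 - 14948 = 35378 - 14948 = 20430)
1/(s + R(Y)) = 1/(20430 + 314*(½ + 314/275)/275) = 1/(20430 + (314/275)*(903/550)) = 1/(20430 + 141771/75625) = 1/(1545160521/75625) = 75625/1545160521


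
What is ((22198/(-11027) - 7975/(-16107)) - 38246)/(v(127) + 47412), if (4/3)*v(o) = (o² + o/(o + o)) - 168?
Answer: -10869142255288/16875438409557 ≈ -0.64408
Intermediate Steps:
v(o) = -1005/8 + 3*o²/4 (v(o) = 3*((o² + o/(o + o)) - 168)/4 = 3*((o² + o/((2*o))) - 168)/4 = 3*((o² + (1/(2*o))*o) - 168)/4 = 3*((o² + ½) - 168)/4 = 3*((½ + o²) - 168)/4 = 3*(-335/2 + o²)/4 = -1005/8 + 3*o²/4)
((22198/(-11027) - 7975/(-16107)) - 38246)/(v(127) + 47412) = ((22198/(-11027) - 7975/(-16107)) - 38246)/((-1005/8 + (¾)*127²) + 47412) = ((22198*(-1/11027) - 7975*(-1/16107)) - 38246)/((-1005/8 + (¾)*16129) + 47412) = ((-22198/11027 + 7975/16107) - 38246)/((-1005/8 + 48387/4) + 47412) = (-269602861/177611889 - 38246)/(95769/8 + 47412) = -6793213909555/(177611889*475065/8) = -6793213909555/177611889*8/475065 = -10869142255288/16875438409557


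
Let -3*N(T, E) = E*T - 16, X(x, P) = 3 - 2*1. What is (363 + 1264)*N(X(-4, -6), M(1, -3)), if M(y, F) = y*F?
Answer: 30913/3 ≈ 10304.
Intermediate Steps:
X(x, P) = 1 (X(x, P) = 3 - 2 = 1)
M(y, F) = F*y
N(T, E) = 16/3 - E*T/3 (N(T, E) = -(E*T - 16)/3 = -(-16 + E*T)/3 = 16/3 - E*T/3)
(363 + 1264)*N(X(-4, -6), M(1, -3)) = (363 + 1264)*(16/3 - ⅓*(-3*1)*1) = 1627*(16/3 - ⅓*(-3)*1) = 1627*(16/3 + 1) = 1627*(19/3) = 30913/3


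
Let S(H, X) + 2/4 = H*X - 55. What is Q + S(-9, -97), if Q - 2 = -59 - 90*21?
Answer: -2259/2 ≈ -1129.5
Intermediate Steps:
S(H, X) = -111/2 + H*X (S(H, X) = -1/2 + (H*X - 55) = -1/2 + (-55 + H*X) = -111/2 + H*X)
Q = -1947 (Q = 2 + (-59 - 90*21) = 2 + (-59 - 1890) = 2 - 1949 = -1947)
Q + S(-9, -97) = -1947 + (-111/2 - 9*(-97)) = -1947 + (-111/2 + 873) = -1947 + 1635/2 = -2259/2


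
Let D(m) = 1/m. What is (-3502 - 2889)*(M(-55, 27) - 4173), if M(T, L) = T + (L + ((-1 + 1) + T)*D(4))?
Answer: 107745869/4 ≈ 2.6936e+7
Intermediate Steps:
M(T, L) = L + 5*T/4 (M(T, L) = T + (L + ((-1 + 1) + T)/4) = T + (L + (0 + T)*(1/4)) = T + (L + T*(1/4)) = T + (L + T/4) = L + 5*T/4)
(-3502 - 2889)*(M(-55, 27) - 4173) = (-3502 - 2889)*((27 + (5/4)*(-55)) - 4173) = -6391*((27 - 275/4) - 4173) = -6391*(-167/4 - 4173) = -6391*(-16859/4) = 107745869/4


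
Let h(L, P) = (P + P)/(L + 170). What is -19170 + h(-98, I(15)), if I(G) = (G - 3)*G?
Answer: -19165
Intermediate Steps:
I(G) = G*(-3 + G) (I(G) = (-3 + G)*G = G*(-3 + G))
h(L, P) = 2*P/(170 + L) (h(L, P) = (2*P)/(170 + L) = 2*P/(170 + L))
-19170 + h(-98, I(15)) = -19170 + 2*(15*(-3 + 15))/(170 - 98) = -19170 + 2*(15*12)/72 = -19170 + 2*180*(1/72) = -19170 + 5 = -19165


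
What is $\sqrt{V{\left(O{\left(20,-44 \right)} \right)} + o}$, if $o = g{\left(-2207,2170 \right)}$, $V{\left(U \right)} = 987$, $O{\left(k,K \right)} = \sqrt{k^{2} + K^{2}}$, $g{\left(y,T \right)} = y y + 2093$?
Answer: $\sqrt{4873929} \approx 2207.7$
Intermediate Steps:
$g{\left(y,T \right)} = 2093 + y^{2}$ ($g{\left(y,T \right)} = y^{2} + 2093 = 2093 + y^{2}$)
$O{\left(k,K \right)} = \sqrt{K^{2} + k^{2}}$
$o = 4872942$ ($o = 2093 + \left(-2207\right)^{2} = 2093 + 4870849 = 4872942$)
$\sqrt{V{\left(O{\left(20,-44 \right)} \right)} + o} = \sqrt{987 + 4872942} = \sqrt{4873929}$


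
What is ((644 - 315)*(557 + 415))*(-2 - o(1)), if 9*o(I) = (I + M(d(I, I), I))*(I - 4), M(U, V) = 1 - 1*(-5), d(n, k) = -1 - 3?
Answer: 106596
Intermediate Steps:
d(n, k) = -4
M(U, V) = 6 (M(U, V) = 1 + 5 = 6)
o(I) = (-4 + I)*(6 + I)/9 (o(I) = ((I + 6)*(I - 4))/9 = ((6 + I)*(-4 + I))/9 = ((-4 + I)*(6 + I))/9 = (-4 + I)*(6 + I)/9)
((644 - 315)*(557 + 415))*(-2 - o(1)) = ((644 - 315)*(557 + 415))*(-2 - (-8/3 + (1/9)*1**2 + (2/9)*1)) = (329*972)*(-2 - (-8/3 + (1/9)*1 + 2/9)) = 319788*(-2 - (-8/3 + 1/9 + 2/9)) = 319788*(-2 - 1*(-7/3)) = 319788*(-2 + 7/3) = 319788*(1/3) = 106596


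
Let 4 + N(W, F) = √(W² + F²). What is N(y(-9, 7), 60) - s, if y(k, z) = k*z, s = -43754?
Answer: 43837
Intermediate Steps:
N(W, F) = -4 + √(F² + W²) (N(W, F) = -4 + √(W² + F²) = -4 + √(F² + W²))
N(y(-9, 7), 60) - s = (-4 + √(60² + (-9*7)²)) - 1*(-43754) = (-4 + √(3600 + (-63)²)) + 43754 = (-4 + √(3600 + 3969)) + 43754 = (-4 + √7569) + 43754 = (-4 + 87) + 43754 = 83 + 43754 = 43837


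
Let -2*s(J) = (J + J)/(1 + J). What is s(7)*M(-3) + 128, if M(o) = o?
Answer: 1045/8 ≈ 130.63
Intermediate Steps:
s(J) = -J/(1 + J) (s(J) = -(J + J)/(2*(1 + J)) = -2*J/(2*(1 + J)) = -J/(1 + J))
s(7)*M(-3) + 128 = -1*7/(1 + 7)*(-3) + 128 = -1*7/8*(-3) + 128 = -1*7*⅛*(-3) + 128 = -7/8*(-3) + 128 = 21/8 + 128 = 1045/8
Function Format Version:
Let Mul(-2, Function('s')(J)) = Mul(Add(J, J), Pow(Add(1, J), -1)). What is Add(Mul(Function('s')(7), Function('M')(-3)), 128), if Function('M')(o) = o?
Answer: Rational(1045, 8) ≈ 130.63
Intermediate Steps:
Function('s')(J) = Mul(-1, J, Pow(Add(1, J), -1)) (Function('s')(J) = Mul(Rational(-1, 2), Mul(Add(J, J), Pow(Add(1, J), -1))) = Mul(Rational(-1, 2), Mul(Mul(2, J), Pow(Add(1, J), -1))) = Mul(Rational(-1, 2), Mul(2, J, Pow(Add(1, J), -1))) = Mul(-1, J, Pow(Add(1, J), -1)))
Add(Mul(Function('s')(7), Function('M')(-3)), 128) = Add(Mul(Mul(-1, 7, Pow(Add(1, 7), -1)), -3), 128) = Add(Mul(Mul(-1, 7, Pow(8, -1)), -3), 128) = Add(Mul(Mul(-1, 7, Rational(1, 8)), -3), 128) = Add(Mul(Rational(-7, 8), -3), 128) = Add(Rational(21, 8), 128) = Rational(1045, 8)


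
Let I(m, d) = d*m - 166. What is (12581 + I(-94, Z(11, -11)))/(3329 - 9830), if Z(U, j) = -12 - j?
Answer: -12509/6501 ≈ -1.9242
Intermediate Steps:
I(m, d) = -166 + d*m
(12581 + I(-94, Z(11, -11)))/(3329 - 9830) = (12581 + (-166 + (-12 - 1*(-11))*(-94)))/(3329 - 9830) = (12581 + (-166 + (-12 + 11)*(-94)))/(-6501) = (12581 + (-166 - 1*(-94)))*(-1/6501) = (12581 + (-166 + 94))*(-1/6501) = (12581 - 72)*(-1/6501) = 12509*(-1/6501) = -12509/6501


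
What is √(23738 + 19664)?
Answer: √43402 ≈ 208.33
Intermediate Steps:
√(23738 + 19664) = √43402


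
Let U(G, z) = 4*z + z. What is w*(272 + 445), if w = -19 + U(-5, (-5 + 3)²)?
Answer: 717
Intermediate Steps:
U(G, z) = 5*z
w = 1 (w = -19 + 5*(-5 + 3)² = -19 + 5*(-2)² = -19 + 5*4 = -19 + 20 = 1)
w*(272 + 445) = 1*(272 + 445) = 1*717 = 717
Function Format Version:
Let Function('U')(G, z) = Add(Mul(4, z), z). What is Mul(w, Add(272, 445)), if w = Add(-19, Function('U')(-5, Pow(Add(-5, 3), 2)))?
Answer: 717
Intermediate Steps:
Function('U')(G, z) = Mul(5, z)
w = 1 (w = Add(-19, Mul(5, Pow(Add(-5, 3), 2))) = Add(-19, Mul(5, Pow(-2, 2))) = Add(-19, Mul(5, 4)) = Add(-19, 20) = 1)
Mul(w, Add(272, 445)) = Mul(1, Add(272, 445)) = Mul(1, 717) = 717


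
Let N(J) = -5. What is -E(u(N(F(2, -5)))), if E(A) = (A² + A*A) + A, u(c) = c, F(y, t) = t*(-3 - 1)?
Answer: -45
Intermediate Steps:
F(y, t) = -4*t (F(y, t) = t*(-4) = -4*t)
E(A) = A + 2*A² (E(A) = (A² + A²) + A = 2*A² + A = A + 2*A²)
-E(u(N(F(2, -5)))) = -(-5)*(1 + 2*(-5)) = -(-5)*(1 - 10) = -(-5)*(-9) = -1*45 = -45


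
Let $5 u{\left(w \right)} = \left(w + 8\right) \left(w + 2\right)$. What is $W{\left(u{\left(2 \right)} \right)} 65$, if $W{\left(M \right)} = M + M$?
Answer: $1040$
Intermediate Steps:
$u{\left(w \right)} = \frac{\left(2 + w\right) \left(8 + w\right)}{5}$ ($u{\left(w \right)} = \frac{\left(w + 8\right) \left(w + 2\right)}{5} = \frac{\left(8 + w\right) \left(2 + w\right)}{5} = \frac{\left(2 + w\right) \left(8 + w\right)}{5}$)
$W{\left(M \right)} = 2 M$
$W{\left(u{\left(2 \right)} \right)} 65 = 2 \left(\frac{16}{5} + 2 \cdot 2 + \frac{2^{2}}{5}\right) 65 = 2 \left(\frac{16}{5} + 4 + \frac{1}{5} \cdot 4\right) 65 = 2 \left(\frac{16}{5} + 4 + \frac{4}{5}\right) 65 = 2 \cdot 8 \cdot 65 = 16 \cdot 65 = 1040$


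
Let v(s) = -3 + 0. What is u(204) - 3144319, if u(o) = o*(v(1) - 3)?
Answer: -3145543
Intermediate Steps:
v(s) = -3
u(o) = -6*o (u(o) = o*(-3 - 3) = o*(-6) = -6*o)
u(204) - 3144319 = -6*204 - 3144319 = -1224 - 3144319 = -3145543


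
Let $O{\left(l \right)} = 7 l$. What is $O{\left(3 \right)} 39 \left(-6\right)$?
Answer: $-4914$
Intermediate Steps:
$O{\left(3 \right)} 39 \left(-6\right) = 7 \cdot 3 \cdot 39 \left(-6\right) = 21 \cdot 39 \left(-6\right) = 819 \left(-6\right) = -4914$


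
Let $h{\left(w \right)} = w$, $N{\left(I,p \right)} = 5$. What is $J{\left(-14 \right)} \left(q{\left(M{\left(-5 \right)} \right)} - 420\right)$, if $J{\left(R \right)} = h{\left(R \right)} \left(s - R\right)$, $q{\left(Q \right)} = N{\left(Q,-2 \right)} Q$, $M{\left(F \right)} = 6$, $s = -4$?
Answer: $54600$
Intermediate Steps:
$q{\left(Q \right)} = 5 Q$
$J{\left(R \right)} = R \left(-4 - R\right)$
$J{\left(-14 \right)} \left(q{\left(M{\left(-5 \right)} \right)} - 420\right) = \left(-1\right) \left(-14\right) \left(4 - 14\right) \left(5 \cdot 6 - 420\right) = \left(-1\right) \left(-14\right) \left(-10\right) \left(30 - 420\right) = \left(-140\right) \left(-390\right) = 54600$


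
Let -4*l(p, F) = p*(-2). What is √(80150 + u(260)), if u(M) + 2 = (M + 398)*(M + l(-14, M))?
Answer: √246622 ≈ 496.61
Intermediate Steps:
l(p, F) = p/2 (l(p, F) = -p*(-2)/4 = -(-1)*p/2 = p/2)
u(M) = -2 + (-7 + M)*(398 + M) (u(M) = -2 + (M + 398)*(M + (½)*(-14)) = -2 + (398 + M)*(M - 7) = -2 + (398 + M)*(-7 + M) = -2 + (-7 + M)*(398 + M))
√(80150 + u(260)) = √(80150 + (-2788 + 260² + 391*260)) = √(80150 + (-2788 + 67600 + 101660)) = √(80150 + 166472) = √246622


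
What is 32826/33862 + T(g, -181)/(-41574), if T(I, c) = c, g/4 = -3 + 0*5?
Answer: 685418573/703889394 ≈ 0.97376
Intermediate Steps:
g = -12 (g = 4*(-3 + 0*5) = 4*(-3 + 0) = 4*(-3) = -12)
32826/33862 + T(g, -181)/(-41574) = 32826/33862 - 181/(-41574) = 32826*(1/33862) - 181*(-1/41574) = 16413/16931 + 181/41574 = 685418573/703889394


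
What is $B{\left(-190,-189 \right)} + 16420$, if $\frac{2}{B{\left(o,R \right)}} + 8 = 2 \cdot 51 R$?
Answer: $\frac{158338059}{9643} \approx 16420.0$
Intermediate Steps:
$B{\left(o,R \right)} = \frac{2}{-8 + 102 R}$ ($B{\left(o,R \right)} = \frac{2}{-8 + 2 \cdot 51 R} = \frac{2}{-8 + 102 R}$)
$B{\left(-190,-189 \right)} + 16420 = \frac{1}{-4 + 51 \left(-189\right)} + 16420 = \frac{1}{-4 - 9639} + 16420 = \frac{1}{-9643} + 16420 = - \frac{1}{9643} + 16420 = \frac{158338059}{9643}$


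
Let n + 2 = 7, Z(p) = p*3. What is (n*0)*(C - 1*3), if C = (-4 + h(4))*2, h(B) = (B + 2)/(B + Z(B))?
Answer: 0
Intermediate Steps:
Z(p) = 3*p
h(B) = (2 + B)/(4*B) (h(B) = (B + 2)/(B + 3*B) = (2 + B)/((4*B)) = (2 + B)*(1/(4*B)) = (2 + B)/(4*B))
C = -29/4 (C = (-4 + (¼)*(2 + 4)/4)*2 = (-4 + (¼)*(¼)*6)*2 = (-4 + 3/8)*2 = -29/8*2 = -29/4 ≈ -7.2500)
n = 5 (n = -2 + 7 = 5)
(n*0)*(C - 1*3) = (5*0)*(-29/4 - 1*3) = 0*(-29/4 - 3) = 0*(-41/4) = 0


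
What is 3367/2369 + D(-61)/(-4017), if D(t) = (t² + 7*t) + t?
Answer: 56954/92391 ≈ 0.61645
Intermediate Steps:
D(t) = t² + 8*t
3367/2369 + D(-61)/(-4017) = 3367/2369 - 61*(8 - 61)/(-4017) = 3367*(1/2369) - 61*(-53)*(-1/4017) = 3367/2369 + 3233*(-1/4017) = 3367/2369 - 3233/4017 = 56954/92391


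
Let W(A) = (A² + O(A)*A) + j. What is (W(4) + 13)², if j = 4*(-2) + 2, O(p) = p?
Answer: 1521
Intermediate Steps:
j = -6 (j = -8 + 2 = -6)
W(A) = -6 + 2*A² (W(A) = (A² + A*A) - 6 = (A² + A²) - 6 = 2*A² - 6 = -6 + 2*A²)
(W(4) + 13)² = ((-6 + 2*4²) + 13)² = ((-6 + 2*16) + 13)² = ((-6 + 32) + 13)² = (26 + 13)² = 39² = 1521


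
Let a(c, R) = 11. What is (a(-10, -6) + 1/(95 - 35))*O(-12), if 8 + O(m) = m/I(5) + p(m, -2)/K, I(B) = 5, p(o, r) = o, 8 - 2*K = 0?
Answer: -44287/300 ≈ -147.62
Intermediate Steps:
K = 4 (K = 4 - ½*0 = 4 + 0 = 4)
O(m) = -8 + 9*m/20 (O(m) = -8 + (m/5 + m/4) = -8 + 9*m/20)
(a(-10, -6) + 1/(95 - 35))*O(-12) = (11 + 1/(95 - 35))*(-8 + (9/20)*(-12)) = (11 + 1/60)*(-8 - 27/5) = (11 + 1/60)*(-67/5) = (661/60)*(-67/5) = -44287/300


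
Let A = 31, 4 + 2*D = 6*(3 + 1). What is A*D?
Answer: 310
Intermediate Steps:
D = 10 (D = -2 + (6*(3 + 1))/2 = -2 + (6*4)/2 = -2 + (½)*24 = -2 + 12 = 10)
A*D = 31*10 = 310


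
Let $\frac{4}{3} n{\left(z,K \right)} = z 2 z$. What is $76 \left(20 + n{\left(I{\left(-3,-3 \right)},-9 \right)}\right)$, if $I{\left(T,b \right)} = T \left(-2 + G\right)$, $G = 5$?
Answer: $10754$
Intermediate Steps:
$I{\left(T,b \right)} = 3 T$ ($I{\left(T,b \right)} = T \left(-2 + 5\right) = T 3 = 3 T$)
$n{\left(z,K \right)} = \frac{3 z^{2}}{2}$ ($n{\left(z,K \right)} = \frac{3 z 2 z}{4} = \frac{3 \cdot 2 z z}{4} = \frac{3 \cdot 2 z^{2}}{4} = \frac{3 z^{2}}{2}$)
$76 \left(20 + n{\left(I{\left(-3,-3 \right)},-9 \right)}\right) = 76 \left(20 + \frac{3 \left(3 \left(-3\right)\right)^{2}}{2}\right) = 76 \left(20 + \frac{3 \left(-9\right)^{2}}{2}\right) = 76 \left(20 + \frac{3}{2} \cdot 81\right) = 76 \left(20 + \frac{243}{2}\right) = 76 \cdot \frac{283}{2} = 10754$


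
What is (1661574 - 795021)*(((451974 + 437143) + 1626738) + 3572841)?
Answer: 5276177784888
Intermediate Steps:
(1661574 - 795021)*(((451974 + 437143) + 1626738) + 3572841) = 866553*((889117 + 1626738) + 3572841) = 866553*(2515855 + 3572841) = 866553*6088696 = 5276177784888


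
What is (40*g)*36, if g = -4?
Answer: -5760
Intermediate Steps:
(40*g)*36 = (40*(-4))*36 = -160*36 = -5760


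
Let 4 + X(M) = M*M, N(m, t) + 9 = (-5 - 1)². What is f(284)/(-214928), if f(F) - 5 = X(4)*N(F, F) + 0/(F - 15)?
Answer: -47/30704 ≈ -0.0015307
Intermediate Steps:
N(m, t) = 27 (N(m, t) = -9 + (-5 - 1)² = -9 + (-6)² = -9 + 36 = 27)
X(M) = -4 + M² (X(M) = -4 + M*M = -4 + M²)
f(F) = 329 (f(F) = 5 + ((-4 + 4²)*27 + 0/(F - 15)) = 5 + ((-4 + 16)*27 + 0/(-15 + F)) = 5 + (12*27 + 0) = 5 + (324 + 0) = 5 + 324 = 329)
f(284)/(-214928) = 329/(-214928) = 329*(-1/214928) = -47/30704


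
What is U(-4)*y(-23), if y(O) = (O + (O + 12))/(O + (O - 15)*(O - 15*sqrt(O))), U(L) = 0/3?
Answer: 0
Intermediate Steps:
U(L) = 0 (U(L) = 0*(1/3) = 0)
y(O) = (12 + 2*O)/(O + (-15 + O)*(O - 15*sqrt(O))) (y(O) = (O + (12 + O))/(O + (-15 + O)*(O - 15*sqrt(O))) = (12 + 2*O)/(O + (-15 + O)*(O - 15*sqrt(O))))
U(-4)*y(-23) = 0*(2*(6 - 23)/((-23)**2 - (-345)*I*sqrt(23) - 14*(-23) + 225*sqrt(-23))) = 0*(2*(-17)/(529 - (-345)*I*sqrt(23) + 322 + 225*(I*sqrt(23)))) = 0*(2*(-17)/(529 + 345*I*sqrt(23) + 322 + 225*I*sqrt(23))) = 0*(2*(-17)/(851 + 570*I*sqrt(23))) = 0*(-34/(851 + 570*I*sqrt(23))) = 0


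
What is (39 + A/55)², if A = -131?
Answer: 4056196/3025 ≈ 1340.9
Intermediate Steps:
(39 + A/55)² = (39 - 131/55)² = (2014/55)² = 4056196/3025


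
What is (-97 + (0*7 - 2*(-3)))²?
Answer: 8281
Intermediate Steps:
(-97 + (0*7 - 2*(-3)))² = (-97 + (0 + 6))² = (-97 + 6)² = (-91)² = 8281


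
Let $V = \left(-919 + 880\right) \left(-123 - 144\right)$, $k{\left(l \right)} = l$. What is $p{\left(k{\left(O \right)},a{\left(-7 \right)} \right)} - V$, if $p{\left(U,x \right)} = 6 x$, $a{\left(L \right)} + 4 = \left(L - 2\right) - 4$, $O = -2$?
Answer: $-10515$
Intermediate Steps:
$a{\left(L \right)} = -10 + L$ ($a{\left(L \right)} = -4 + \left(\left(L - 2\right) - 4\right) = -4 + \left(\left(-2 + L\right) - 4\right) = -4 + \left(-6 + L\right) = -10 + L$)
$V = 10413$ ($V = \left(-39\right) \left(-267\right) = 10413$)
$p{\left(k{\left(O \right)},a{\left(-7 \right)} \right)} - V = 6 \left(-10 - 7\right) - 10413 = 6 \left(-17\right) - 10413 = -102 - 10413 = -10515$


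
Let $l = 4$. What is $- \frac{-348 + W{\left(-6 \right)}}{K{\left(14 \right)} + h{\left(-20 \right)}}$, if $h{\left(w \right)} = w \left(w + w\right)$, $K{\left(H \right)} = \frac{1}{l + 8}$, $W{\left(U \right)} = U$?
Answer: $\frac{4248}{9601} \approx 0.44245$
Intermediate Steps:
$K{\left(H \right)} = \frac{1}{12}$ ($K{\left(H \right)} = \frac{1}{4 + 8} = \frac{1}{12}$)
$h{\left(w \right)} = 2 w^{2}$ ($h{\left(w \right)} = w 2 w = 2 w^{2}$)
$- \frac{-348 + W{\left(-6 \right)}}{K{\left(14 \right)} + h{\left(-20 \right)}} = - \frac{-348 - 6}{\frac{1}{12} + 2 \left(-20\right)^{2}} = - \frac{-354}{\frac{1}{12} + 2 \cdot 400} = - \frac{-354}{\frac{1}{12} + 800} = - \frac{-354}{\frac{9601}{12}} = - \frac{\left(-354\right) 12}{9601} = \left(-1\right) \left(- \frac{4248}{9601}\right) = \frac{4248}{9601}$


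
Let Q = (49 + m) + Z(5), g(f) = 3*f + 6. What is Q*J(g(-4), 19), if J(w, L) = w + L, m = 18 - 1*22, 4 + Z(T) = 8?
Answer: 637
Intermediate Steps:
Z(T) = 4 (Z(T) = -4 + 8 = 4)
m = -4 (m = 18 - 22 = -4)
g(f) = 6 + 3*f
J(w, L) = L + w
Q = 49 (Q = (49 - 4) + 4 = 45 + 4 = 49)
Q*J(g(-4), 19) = 49*(19 + (6 + 3*(-4))) = 49*(19 + (6 - 12)) = 49*(19 - 6) = 49*13 = 637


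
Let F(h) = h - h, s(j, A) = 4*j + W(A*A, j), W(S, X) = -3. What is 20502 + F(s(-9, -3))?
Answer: 20502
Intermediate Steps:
s(j, A) = -3 + 4*j (s(j, A) = 4*j - 3 = -3 + 4*j)
F(h) = 0
20502 + F(s(-9, -3)) = 20502 + 0 = 20502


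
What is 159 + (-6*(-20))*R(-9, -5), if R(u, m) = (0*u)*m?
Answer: 159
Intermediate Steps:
R(u, m) = 0 (R(u, m) = 0*m = 0)
159 + (-6*(-20))*R(-9, -5) = 159 - 6*(-20)*0 = 159 + 120*0 = 159 + 0 = 159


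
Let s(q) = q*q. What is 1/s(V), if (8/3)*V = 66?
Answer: 16/9801 ≈ 0.0016325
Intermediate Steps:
V = 99/4 (V = (3/8)*66 = 99/4 ≈ 24.750)
s(q) = q**2
1/s(V) = 1/((99/4)**2) = 1/(9801/16) = 16/9801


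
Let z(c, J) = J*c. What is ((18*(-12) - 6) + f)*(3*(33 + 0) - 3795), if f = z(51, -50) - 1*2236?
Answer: 18509568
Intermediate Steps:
f = -4786 (f = -50*51 - 1*2236 = -2550 - 2236 = -4786)
((18*(-12) - 6) + f)*(3*(33 + 0) - 3795) = ((18*(-12) - 6) - 4786)*(3*(33 + 0) - 3795) = ((-216 - 6) - 4786)*(3*33 - 3795) = (-222 - 4786)*(99 - 3795) = -5008*(-3696) = 18509568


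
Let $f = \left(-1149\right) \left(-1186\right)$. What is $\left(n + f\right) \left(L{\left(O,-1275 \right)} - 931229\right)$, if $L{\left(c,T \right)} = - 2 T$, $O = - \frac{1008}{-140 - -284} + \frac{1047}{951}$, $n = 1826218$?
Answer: $-2961494180828$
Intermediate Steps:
$f = 1362714$
$O = - \frac{1870}{317}$ ($O = - \frac{1008}{-140 + 284} + 1047 \cdot \frac{1}{951} = - \frac{1008}{144} + \frac{349}{317} = \left(-1008\right) \frac{1}{144} + \frac{349}{317} = -7 + \frac{349}{317} = - \frac{1870}{317} \approx -5.8991$)
$\left(n + f\right) \left(L{\left(O,-1275 \right)} - 931229\right) = \left(1826218 + 1362714\right) \left(\left(-2\right) \left(-1275\right) - 931229\right) = 3188932 \left(2550 - 931229\right) = 3188932 \left(-928679\right) = -2961494180828$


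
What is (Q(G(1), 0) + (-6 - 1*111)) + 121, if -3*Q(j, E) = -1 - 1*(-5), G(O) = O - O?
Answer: 8/3 ≈ 2.6667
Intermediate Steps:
G(O) = 0
Q(j, E) = -4/3 (Q(j, E) = -(-1 - 1*(-5))/3 = -(-1 + 5)/3 = -⅓*4 = -4/3)
(Q(G(1), 0) + (-6 - 1*111)) + 121 = (-4/3 + (-6 - 1*111)) + 121 = (-4/3 + (-6 - 111)) + 121 = (-4/3 - 117) + 121 = -355/3 + 121 = 8/3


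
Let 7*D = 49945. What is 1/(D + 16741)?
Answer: 1/23876 ≈ 4.1883e-5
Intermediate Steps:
D = 7135 (D = (1/7)*49945 = 7135)
1/(D + 16741) = 1/(7135 + 16741) = 1/23876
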